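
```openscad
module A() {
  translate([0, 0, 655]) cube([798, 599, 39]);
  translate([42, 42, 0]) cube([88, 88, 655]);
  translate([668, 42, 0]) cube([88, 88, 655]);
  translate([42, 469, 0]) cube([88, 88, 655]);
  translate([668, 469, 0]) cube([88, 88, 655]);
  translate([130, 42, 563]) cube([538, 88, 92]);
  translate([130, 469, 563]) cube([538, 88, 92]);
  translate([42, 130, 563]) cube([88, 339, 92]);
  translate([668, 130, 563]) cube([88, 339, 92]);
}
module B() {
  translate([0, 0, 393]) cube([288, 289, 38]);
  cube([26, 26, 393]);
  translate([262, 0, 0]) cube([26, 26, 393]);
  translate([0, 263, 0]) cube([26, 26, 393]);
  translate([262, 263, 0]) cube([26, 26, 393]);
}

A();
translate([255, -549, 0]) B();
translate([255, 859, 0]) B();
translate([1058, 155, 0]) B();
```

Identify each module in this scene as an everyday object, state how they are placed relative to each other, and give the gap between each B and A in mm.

A is a table. B is a stool. Three stools sit around the table at the −y, +y, +x sides. The gap between each stool and the table is 260 mm.

Each stool's nearest face is 260 mm from the table's bounding box.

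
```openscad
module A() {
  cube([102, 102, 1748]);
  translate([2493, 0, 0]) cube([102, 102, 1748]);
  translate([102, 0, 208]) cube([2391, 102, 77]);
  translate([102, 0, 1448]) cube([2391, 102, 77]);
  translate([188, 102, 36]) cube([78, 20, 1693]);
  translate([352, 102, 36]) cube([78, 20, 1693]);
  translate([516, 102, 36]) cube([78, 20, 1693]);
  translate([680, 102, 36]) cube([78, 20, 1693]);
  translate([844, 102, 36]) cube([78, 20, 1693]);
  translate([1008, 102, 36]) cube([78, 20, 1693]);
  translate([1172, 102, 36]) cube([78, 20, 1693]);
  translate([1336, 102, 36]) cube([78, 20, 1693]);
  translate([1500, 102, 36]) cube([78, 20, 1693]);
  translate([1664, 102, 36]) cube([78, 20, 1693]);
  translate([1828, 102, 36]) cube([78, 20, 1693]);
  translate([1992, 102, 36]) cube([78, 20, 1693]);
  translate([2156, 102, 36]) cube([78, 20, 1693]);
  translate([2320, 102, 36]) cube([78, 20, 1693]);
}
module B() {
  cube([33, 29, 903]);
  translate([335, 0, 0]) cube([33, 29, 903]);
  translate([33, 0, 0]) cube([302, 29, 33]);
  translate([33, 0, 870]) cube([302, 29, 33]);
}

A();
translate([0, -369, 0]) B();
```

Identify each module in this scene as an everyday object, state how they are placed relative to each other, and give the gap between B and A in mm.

The picture frame's nearest face is 340 mm from the fence section's −y face.

A is a fence section. B is a picture frame. The picture frame is on the floor beside the fence section on its −y side. The gap between the picture frame and the fence section is 340 mm.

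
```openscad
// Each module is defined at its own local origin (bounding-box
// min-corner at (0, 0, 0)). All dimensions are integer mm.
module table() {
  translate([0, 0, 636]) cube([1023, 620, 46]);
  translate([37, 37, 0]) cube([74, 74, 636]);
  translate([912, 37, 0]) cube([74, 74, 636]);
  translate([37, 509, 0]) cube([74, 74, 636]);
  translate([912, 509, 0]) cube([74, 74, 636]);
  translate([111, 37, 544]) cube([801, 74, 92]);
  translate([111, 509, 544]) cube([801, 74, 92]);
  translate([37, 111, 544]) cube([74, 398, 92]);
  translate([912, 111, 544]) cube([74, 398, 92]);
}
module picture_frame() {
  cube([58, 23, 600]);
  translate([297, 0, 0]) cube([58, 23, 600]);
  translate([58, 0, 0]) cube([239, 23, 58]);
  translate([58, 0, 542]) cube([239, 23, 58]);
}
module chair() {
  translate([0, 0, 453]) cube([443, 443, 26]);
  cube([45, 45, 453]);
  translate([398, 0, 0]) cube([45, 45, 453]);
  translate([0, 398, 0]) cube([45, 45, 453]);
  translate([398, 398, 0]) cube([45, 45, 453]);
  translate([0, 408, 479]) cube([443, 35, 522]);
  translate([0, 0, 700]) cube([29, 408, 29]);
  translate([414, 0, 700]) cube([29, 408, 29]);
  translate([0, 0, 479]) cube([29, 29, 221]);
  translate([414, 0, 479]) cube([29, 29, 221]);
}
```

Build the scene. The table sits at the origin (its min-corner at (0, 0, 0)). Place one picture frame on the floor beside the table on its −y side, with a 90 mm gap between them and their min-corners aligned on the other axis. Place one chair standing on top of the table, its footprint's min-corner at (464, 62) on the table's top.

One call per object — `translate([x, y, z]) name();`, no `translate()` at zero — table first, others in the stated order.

table();
translate([0, -113, 0]) picture_frame();
translate([464, 62, 682]) chair();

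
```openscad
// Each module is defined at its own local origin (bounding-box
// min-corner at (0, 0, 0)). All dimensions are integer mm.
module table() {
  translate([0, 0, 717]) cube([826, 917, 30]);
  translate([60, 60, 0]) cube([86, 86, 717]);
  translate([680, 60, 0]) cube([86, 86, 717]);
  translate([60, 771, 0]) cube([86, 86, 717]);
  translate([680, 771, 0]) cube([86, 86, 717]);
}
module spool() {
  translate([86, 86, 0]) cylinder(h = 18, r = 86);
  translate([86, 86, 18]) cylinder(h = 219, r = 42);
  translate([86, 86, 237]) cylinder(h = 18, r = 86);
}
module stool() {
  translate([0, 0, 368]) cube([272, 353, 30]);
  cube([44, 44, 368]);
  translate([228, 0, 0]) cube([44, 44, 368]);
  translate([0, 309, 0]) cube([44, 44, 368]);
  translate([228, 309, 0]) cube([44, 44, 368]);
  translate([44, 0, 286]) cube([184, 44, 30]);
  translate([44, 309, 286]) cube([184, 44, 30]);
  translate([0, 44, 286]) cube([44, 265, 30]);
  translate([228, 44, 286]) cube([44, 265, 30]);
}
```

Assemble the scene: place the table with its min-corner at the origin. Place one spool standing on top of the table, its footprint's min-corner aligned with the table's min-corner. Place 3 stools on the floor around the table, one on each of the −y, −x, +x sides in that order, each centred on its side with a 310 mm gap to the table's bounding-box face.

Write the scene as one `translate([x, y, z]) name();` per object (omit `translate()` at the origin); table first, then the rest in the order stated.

table();
translate([0, 0, 747]) spool();
translate([277, -663, 0]) stool();
translate([-582, 282, 0]) stool();
translate([1136, 282, 0]) stool();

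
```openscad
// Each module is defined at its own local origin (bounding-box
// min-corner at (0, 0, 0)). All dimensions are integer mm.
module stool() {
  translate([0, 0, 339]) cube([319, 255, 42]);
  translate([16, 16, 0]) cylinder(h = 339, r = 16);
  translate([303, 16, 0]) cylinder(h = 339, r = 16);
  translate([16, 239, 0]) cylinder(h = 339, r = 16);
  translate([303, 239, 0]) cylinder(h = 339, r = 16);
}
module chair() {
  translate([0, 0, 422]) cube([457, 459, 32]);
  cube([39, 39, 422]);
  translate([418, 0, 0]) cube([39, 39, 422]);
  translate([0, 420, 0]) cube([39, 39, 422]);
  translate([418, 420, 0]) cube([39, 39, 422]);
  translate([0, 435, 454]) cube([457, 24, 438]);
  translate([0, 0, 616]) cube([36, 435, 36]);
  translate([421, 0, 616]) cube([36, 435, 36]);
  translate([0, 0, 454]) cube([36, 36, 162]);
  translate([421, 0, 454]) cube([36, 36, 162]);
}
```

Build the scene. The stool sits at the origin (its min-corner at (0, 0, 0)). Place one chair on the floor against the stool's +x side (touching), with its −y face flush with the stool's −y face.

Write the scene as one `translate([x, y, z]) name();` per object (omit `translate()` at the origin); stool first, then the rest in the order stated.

stool();
translate([319, 0, 0]) chair();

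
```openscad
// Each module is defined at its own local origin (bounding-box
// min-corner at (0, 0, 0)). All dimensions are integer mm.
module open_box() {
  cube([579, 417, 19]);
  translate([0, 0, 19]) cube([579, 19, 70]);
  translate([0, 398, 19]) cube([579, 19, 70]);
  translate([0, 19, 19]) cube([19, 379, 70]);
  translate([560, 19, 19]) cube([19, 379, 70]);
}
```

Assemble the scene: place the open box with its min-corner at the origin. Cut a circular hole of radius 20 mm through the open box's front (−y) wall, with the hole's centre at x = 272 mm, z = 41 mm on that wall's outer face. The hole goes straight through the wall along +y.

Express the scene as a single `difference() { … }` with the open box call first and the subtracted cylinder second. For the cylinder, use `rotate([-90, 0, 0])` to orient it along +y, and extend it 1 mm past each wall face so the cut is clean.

difference() {
  open_box();
  translate([272, -1, 41]) rotate([-90, 0, 0]) cylinder(h = 21, r = 20);
}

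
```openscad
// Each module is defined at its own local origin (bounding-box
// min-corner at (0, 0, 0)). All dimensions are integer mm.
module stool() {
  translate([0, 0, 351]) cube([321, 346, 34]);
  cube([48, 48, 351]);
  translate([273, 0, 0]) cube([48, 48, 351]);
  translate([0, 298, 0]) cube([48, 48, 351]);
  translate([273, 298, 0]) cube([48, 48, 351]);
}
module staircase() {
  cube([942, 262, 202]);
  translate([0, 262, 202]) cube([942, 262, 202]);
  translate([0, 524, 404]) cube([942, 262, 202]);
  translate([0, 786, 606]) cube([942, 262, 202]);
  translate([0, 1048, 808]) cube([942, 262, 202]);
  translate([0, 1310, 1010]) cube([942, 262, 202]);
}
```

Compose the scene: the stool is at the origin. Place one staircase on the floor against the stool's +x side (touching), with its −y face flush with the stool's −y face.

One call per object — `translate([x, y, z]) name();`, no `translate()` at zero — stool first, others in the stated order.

stool();
translate([321, 0, 0]) staircase();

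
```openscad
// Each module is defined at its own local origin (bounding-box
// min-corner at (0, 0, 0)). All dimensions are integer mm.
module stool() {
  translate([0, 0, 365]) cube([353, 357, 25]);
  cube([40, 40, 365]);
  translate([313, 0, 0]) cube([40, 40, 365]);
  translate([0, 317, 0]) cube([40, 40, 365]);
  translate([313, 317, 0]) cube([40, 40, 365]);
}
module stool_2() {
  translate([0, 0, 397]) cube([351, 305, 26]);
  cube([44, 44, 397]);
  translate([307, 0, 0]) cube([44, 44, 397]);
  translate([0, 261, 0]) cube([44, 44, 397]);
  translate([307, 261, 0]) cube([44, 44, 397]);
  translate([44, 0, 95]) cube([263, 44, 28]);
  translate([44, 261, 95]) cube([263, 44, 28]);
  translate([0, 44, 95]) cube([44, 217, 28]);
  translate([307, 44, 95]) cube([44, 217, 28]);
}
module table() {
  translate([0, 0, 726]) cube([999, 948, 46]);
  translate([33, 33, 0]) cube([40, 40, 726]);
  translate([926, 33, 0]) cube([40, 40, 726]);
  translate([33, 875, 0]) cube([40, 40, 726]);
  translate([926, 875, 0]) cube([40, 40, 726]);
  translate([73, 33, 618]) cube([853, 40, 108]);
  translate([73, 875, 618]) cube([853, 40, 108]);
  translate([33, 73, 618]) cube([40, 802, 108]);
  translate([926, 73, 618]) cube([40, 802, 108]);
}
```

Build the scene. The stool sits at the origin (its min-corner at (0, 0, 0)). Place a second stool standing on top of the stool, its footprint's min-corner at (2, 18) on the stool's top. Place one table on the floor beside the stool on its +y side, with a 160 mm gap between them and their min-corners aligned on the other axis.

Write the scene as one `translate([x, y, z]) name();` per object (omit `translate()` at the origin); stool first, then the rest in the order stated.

stool();
translate([2, 18, 390]) stool_2();
translate([0, 517, 0]) table();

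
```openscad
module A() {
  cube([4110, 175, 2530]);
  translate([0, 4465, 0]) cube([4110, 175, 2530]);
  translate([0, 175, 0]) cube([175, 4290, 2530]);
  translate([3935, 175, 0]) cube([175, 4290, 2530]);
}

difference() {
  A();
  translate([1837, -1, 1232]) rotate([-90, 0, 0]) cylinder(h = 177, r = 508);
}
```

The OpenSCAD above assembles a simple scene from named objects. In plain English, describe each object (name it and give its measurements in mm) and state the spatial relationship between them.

A is a box-shaped house frame (walls only): outside footprint 4110×4640 mm, wall height 2530 mm, wall thickness 175 mm. The two y-facing walls run the full x-width; the two x-facing walls fit between the inner faces of the y-facing walls.

The house frame has a circular hole of radius 508 mm through its front wall, centred at (x = 1837, z = 1232).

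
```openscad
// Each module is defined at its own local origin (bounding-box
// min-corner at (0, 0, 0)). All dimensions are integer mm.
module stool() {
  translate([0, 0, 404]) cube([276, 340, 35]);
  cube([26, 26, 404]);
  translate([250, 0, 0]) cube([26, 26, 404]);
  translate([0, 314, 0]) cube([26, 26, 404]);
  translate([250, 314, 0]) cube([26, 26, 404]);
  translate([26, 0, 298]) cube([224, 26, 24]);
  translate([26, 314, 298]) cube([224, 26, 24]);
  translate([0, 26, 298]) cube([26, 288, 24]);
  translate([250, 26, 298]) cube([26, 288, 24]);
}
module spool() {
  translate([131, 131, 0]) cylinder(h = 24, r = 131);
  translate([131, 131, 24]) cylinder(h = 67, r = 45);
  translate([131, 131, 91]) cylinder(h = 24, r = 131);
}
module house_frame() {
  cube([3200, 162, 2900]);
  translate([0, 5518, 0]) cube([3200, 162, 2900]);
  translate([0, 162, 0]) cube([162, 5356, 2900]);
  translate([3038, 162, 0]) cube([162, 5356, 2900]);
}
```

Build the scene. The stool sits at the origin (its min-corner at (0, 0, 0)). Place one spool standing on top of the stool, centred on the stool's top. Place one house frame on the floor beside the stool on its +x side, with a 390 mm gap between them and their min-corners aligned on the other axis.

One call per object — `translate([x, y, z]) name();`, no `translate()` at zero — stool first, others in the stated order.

stool();
translate([7, 39, 439]) spool();
translate([666, 0, 0]) house_frame();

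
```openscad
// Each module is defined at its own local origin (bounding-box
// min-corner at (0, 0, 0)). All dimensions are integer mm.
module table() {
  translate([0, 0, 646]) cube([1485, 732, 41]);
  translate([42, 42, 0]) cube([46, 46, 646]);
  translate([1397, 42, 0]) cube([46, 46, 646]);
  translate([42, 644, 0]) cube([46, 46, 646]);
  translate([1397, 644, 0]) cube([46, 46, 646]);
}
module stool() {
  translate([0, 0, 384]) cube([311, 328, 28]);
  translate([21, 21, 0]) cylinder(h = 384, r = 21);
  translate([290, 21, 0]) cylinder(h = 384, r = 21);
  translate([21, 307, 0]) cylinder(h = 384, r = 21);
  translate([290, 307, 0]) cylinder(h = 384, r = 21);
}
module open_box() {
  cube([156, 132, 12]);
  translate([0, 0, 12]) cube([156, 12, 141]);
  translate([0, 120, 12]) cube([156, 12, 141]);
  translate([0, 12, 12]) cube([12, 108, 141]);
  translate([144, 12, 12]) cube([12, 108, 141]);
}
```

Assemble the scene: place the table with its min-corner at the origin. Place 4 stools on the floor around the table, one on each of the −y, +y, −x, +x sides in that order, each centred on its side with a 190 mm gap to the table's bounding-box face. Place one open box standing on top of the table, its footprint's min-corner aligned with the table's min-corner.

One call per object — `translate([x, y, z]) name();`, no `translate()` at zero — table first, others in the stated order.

table();
translate([587, -518, 0]) stool();
translate([587, 922, 0]) stool();
translate([-501, 202, 0]) stool();
translate([1675, 202, 0]) stool();
translate([0, 0, 687]) open_box();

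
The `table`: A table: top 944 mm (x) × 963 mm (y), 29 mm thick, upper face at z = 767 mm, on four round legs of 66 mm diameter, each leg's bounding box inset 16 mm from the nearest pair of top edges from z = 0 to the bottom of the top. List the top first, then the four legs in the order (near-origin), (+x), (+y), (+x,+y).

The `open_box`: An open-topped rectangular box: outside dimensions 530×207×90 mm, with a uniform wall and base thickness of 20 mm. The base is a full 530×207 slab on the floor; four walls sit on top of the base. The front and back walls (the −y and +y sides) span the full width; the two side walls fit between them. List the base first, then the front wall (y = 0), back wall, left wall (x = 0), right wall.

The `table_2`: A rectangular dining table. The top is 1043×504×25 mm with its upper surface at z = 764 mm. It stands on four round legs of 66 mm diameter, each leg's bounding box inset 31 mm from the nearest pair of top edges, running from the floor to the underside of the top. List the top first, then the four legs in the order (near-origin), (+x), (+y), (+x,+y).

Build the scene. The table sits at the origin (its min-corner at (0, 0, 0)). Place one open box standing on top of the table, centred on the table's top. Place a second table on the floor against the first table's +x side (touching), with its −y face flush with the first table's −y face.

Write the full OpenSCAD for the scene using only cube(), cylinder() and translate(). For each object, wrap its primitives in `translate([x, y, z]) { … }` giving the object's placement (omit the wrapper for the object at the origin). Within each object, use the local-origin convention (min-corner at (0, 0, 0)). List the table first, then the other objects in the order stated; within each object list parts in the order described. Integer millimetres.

translate([0, 0, 738]) cube([944, 963, 29]);
translate([49, 49, 0]) cylinder(h = 738, r = 33);
translate([895, 49, 0]) cylinder(h = 738, r = 33);
translate([49, 914, 0]) cylinder(h = 738, r = 33);
translate([895, 914, 0]) cylinder(h = 738, r = 33);
translate([207, 378, 767]) {
  cube([530, 207, 20]);
  translate([0, 0, 20]) cube([530, 20, 70]);
  translate([0, 187, 20]) cube([530, 20, 70]);
  translate([0, 20, 20]) cube([20, 167, 70]);
  translate([510, 20, 20]) cube([20, 167, 70]);
}
translate([944, 0, 0]) {
  translate([0, 0, 739]) cube([1043, 504, 25]);
  translate([64, 64, 0]) cylinder(h = 739, r = 33);
  translate([979, 64, 0]) cylinder(h = 739, r = 33);
  translate([64, 440, 0]) cylinder(h = 739, r = 33);
  translate([979, 440, 0]) cylinder(h = 739, r = 33);
}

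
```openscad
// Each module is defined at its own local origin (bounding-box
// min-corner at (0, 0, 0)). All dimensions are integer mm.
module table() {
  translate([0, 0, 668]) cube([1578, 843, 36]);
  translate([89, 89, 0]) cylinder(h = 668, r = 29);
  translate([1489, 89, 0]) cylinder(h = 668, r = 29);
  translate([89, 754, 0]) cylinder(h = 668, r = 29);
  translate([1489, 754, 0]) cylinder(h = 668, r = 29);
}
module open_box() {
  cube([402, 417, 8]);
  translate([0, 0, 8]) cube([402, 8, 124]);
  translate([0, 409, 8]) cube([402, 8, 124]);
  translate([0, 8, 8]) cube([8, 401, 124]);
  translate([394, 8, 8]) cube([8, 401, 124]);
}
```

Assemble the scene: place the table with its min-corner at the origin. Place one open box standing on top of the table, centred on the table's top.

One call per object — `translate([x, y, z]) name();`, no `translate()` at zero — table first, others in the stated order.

table();
translate([588, 213, 704]) open_box();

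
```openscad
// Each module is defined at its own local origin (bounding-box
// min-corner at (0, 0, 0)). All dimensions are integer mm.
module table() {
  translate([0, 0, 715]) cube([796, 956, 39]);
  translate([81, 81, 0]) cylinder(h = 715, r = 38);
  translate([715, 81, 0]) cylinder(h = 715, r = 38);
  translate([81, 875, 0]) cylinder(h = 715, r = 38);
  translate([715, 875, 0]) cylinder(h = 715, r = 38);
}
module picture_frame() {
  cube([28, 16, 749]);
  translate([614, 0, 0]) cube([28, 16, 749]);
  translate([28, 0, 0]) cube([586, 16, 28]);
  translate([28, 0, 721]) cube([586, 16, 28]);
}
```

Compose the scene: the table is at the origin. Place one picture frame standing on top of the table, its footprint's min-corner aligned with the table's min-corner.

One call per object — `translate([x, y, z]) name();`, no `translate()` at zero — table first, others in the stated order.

table();
translate([0, 0, 754]) picture_frame();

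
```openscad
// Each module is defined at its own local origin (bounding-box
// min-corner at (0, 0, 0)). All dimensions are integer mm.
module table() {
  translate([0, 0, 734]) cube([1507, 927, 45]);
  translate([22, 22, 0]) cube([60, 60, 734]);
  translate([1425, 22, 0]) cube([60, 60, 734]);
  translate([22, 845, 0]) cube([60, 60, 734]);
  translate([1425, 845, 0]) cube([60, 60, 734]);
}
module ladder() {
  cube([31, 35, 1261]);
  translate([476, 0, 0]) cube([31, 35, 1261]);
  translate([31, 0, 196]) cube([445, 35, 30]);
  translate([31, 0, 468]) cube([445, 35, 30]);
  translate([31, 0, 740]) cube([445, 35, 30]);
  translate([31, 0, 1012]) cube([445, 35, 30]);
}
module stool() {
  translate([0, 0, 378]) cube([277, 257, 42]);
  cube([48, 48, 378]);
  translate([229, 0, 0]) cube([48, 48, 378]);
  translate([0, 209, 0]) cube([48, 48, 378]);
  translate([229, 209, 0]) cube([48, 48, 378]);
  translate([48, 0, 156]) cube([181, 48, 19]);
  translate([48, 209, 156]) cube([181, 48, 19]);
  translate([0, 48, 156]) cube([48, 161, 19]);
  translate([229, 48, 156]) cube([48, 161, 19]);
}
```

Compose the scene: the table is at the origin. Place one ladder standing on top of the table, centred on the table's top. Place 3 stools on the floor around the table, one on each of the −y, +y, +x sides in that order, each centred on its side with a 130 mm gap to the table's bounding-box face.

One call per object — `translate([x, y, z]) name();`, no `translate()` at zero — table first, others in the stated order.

table();
translate([500, 446, 779]) ladder();
translate([615, -387, 0]) stool();
translate([615, 1057, 0]) stool();
translate([1637, 335, 0]) stool();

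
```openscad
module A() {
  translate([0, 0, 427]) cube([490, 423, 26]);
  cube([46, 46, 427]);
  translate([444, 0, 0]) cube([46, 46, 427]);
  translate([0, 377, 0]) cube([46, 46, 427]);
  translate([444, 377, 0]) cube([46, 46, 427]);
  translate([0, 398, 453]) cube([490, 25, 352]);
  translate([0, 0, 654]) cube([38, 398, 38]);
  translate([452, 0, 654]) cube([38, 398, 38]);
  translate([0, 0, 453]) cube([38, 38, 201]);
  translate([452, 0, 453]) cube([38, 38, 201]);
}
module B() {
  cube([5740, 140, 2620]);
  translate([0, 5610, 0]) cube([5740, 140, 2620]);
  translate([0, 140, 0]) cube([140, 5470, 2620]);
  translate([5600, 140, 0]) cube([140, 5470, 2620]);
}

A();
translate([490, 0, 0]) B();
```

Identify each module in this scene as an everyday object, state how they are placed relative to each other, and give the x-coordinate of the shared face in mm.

The chair's +x face and the house frame's −x face are both at x = 490 mm.

A is a chair. B is a house frame. The house frame is against the chair's +x side, with their −y faces flush. The x-coordinate of the shared face is 490 mm.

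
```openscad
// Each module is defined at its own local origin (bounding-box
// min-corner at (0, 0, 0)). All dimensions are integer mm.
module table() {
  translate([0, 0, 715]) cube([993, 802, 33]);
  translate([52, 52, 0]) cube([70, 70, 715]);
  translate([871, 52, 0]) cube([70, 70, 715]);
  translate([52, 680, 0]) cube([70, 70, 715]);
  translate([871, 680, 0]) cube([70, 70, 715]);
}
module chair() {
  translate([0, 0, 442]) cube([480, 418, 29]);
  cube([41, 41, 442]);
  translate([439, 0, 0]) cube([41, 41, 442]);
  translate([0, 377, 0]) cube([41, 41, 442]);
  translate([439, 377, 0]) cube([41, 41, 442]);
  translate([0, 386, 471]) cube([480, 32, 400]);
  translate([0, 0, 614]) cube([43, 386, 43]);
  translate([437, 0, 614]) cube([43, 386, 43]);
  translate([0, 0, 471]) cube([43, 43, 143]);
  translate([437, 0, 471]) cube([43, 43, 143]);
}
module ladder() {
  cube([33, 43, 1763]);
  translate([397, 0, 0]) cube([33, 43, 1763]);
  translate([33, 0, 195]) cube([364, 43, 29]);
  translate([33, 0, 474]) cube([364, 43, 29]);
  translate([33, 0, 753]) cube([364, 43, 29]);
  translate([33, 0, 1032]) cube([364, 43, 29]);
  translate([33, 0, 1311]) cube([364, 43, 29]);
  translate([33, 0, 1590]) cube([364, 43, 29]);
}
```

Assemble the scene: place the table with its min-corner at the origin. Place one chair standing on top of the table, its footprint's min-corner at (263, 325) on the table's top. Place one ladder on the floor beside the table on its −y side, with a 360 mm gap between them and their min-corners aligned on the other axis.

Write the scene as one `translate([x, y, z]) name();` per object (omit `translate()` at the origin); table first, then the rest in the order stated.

table();
translate([263, 325, 748]) chair();
translate([0, -403, 0]) ladder();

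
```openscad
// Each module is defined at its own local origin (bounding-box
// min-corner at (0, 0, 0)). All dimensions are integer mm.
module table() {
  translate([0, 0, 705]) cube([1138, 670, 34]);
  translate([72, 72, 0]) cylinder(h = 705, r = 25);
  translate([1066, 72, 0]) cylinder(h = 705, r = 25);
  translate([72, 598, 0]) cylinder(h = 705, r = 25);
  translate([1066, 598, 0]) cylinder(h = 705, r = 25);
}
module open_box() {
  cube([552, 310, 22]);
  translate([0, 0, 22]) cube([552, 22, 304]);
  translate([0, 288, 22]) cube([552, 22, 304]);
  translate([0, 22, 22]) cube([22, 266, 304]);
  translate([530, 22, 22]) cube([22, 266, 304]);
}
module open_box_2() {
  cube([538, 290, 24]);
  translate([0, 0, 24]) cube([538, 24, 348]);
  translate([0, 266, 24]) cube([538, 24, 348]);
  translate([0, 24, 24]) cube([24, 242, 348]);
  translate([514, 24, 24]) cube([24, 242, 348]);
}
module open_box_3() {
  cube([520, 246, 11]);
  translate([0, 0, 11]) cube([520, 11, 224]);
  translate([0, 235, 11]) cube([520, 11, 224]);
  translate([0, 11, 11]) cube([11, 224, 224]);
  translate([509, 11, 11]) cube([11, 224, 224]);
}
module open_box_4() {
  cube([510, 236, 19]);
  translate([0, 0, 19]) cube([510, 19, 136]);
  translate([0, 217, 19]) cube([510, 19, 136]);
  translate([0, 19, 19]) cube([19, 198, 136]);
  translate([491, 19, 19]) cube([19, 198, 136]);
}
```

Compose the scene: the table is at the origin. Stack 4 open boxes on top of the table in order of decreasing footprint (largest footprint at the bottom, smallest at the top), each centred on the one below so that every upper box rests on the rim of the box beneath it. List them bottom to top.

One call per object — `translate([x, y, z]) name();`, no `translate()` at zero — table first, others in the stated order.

table();
translate([293, 180, 739]) open_box();
translate([300, 190, 1065]) open_box_2();
translate([309, 212, 1437]) open_box_3();
translate([314, 217, 1672]) open_box_4();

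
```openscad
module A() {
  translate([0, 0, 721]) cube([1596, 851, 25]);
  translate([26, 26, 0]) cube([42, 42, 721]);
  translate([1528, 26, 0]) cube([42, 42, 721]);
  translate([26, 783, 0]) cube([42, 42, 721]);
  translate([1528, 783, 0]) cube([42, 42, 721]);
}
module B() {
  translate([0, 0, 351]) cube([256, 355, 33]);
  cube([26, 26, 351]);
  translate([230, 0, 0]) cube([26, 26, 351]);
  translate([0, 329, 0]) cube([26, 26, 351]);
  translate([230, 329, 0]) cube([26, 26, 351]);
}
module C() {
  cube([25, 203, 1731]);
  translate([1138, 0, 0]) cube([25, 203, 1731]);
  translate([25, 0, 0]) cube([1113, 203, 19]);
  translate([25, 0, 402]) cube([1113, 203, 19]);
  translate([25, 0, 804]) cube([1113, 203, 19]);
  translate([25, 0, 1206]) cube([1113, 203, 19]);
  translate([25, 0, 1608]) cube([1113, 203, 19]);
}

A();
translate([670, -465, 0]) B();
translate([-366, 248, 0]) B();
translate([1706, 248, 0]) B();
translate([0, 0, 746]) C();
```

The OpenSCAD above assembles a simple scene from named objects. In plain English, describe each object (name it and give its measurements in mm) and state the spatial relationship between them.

A is a table: top 1596 mm (x) × 851 mm (y), 25 mm thick, upper face at z = 746 mm, on four 42×42 mm square legs, each inset 26 mm from the nearest pair of top edges, running from z = 0 to the bottom of the top.

B is a simple wooden stool: a rectangular seat 256 mm (x) by 355 mm (y), 33 mm thick, top face at z = 384 mm, on four square legs, each 26×26 mm in cross-section. The legs rest on z = 0, each flush with a corner of the seat.

C is a bookshelf 1163 mm wide overall, 203 mm deep and 1731 mm tall. The two sides are 25 mm thick vertical panels. 5 horizontal shelves of 19 mm thickness span between the inner faces of the sides; the lowest shelf sits on the floor and shelves are stacked with a clear vertical gap of 383 mm between each pair.

Three stools sit around the table at the −y, −x, +x sides. The bookshelf is on top of the table.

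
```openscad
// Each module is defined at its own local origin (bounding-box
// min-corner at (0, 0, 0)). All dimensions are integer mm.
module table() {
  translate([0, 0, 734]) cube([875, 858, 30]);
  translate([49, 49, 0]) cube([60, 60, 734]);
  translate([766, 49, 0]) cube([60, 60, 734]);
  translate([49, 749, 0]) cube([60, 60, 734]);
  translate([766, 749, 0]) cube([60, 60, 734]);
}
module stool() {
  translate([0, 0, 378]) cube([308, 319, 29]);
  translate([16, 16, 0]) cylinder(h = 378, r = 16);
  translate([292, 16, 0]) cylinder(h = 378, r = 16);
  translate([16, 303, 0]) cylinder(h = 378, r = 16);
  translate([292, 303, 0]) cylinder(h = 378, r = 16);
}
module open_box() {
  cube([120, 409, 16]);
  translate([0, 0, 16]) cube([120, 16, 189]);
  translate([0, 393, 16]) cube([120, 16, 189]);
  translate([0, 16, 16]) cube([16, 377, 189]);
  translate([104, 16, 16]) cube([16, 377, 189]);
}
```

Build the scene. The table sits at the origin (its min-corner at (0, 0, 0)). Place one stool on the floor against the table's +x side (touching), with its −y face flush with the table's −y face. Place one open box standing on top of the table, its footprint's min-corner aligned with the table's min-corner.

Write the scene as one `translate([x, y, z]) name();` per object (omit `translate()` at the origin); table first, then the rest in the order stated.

table();
translate([875, 0, 0]) stool();
translate([0, 0, 764]) open_box();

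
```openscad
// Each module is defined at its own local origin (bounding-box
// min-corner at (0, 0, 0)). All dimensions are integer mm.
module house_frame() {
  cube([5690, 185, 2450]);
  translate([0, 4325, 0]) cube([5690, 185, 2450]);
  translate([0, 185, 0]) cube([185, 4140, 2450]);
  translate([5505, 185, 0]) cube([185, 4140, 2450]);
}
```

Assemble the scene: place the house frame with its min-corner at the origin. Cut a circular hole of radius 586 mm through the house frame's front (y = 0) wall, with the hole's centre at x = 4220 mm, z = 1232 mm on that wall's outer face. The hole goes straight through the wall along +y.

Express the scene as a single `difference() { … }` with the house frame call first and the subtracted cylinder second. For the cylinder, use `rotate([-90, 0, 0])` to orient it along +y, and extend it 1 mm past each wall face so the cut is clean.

difference() {
  house_frame();
  translate([4220, -1, 1232]) rotate([-90, 0, 0]) cylinder(h = 187, r = 586);
}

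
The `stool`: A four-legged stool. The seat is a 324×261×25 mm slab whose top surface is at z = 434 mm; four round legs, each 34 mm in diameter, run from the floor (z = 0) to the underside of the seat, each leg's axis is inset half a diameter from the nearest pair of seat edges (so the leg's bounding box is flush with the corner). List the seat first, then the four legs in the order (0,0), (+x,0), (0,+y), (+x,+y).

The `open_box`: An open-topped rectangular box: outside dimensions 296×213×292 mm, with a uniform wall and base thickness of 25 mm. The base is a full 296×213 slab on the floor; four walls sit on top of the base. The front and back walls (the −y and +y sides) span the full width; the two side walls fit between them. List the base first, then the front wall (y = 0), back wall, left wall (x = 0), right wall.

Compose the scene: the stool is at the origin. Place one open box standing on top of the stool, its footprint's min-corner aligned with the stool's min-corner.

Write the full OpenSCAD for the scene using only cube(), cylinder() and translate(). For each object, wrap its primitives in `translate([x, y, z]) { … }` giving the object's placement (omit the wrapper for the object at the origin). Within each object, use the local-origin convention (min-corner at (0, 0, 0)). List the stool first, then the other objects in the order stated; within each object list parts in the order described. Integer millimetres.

translate([0, 0, 409]) cube([324, 261, 25]);
translate([17, 17, 0]) cylinder(h = 409, r = 17);
translate([307, 17, 0]) cylinder(h = 409, r = 17);
translate([17, 244, 0]) cylinder(h = 409, r = 17);
translate([307, 244, 0]) cylinder(h = 409, r = 17);
translate([0, 0, 434]) {
  cube([296, 213, 25]);
  translate([0, 0, 25]) cube([296, 25, 267]);
  translate([0, 188, 25]) cube([296, 25, 267]);
  translate([0, 25, 25]) cube([25, 163, 267]);
  translate([271, 25, 25]) cube([25, 163, 267]);
}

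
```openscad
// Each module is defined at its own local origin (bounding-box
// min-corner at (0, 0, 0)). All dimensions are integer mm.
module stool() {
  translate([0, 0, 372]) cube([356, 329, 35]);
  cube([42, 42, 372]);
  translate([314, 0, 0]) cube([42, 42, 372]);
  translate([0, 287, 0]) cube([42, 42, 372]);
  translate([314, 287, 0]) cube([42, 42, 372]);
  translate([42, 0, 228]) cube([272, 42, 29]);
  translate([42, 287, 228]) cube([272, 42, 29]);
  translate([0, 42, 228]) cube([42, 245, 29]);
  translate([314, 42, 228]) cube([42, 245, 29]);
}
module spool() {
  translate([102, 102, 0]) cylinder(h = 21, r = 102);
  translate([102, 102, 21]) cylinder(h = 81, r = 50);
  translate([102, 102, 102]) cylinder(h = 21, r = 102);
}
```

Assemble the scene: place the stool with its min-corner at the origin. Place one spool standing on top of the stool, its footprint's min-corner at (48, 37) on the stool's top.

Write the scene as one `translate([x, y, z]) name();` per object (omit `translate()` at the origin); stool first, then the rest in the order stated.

stool();
translate([48, 37, 407]) spool();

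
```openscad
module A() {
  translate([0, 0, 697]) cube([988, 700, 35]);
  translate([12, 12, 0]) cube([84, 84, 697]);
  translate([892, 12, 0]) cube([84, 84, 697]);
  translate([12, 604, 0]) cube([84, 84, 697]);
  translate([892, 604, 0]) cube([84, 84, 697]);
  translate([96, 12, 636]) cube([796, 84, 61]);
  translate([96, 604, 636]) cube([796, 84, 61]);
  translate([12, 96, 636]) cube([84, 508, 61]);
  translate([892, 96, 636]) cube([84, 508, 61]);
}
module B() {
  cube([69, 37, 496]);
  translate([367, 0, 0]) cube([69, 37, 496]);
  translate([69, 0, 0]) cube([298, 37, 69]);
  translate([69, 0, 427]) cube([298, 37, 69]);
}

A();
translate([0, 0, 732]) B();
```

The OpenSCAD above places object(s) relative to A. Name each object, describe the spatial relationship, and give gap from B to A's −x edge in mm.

The picture frame's min-x is at 0; the table's min-x is 0; gap = 0 mm.

A is a table. B is a picture frame. The picture frame is on top of the table. The gap from the picture frame to the table's −x edge is 0 mm.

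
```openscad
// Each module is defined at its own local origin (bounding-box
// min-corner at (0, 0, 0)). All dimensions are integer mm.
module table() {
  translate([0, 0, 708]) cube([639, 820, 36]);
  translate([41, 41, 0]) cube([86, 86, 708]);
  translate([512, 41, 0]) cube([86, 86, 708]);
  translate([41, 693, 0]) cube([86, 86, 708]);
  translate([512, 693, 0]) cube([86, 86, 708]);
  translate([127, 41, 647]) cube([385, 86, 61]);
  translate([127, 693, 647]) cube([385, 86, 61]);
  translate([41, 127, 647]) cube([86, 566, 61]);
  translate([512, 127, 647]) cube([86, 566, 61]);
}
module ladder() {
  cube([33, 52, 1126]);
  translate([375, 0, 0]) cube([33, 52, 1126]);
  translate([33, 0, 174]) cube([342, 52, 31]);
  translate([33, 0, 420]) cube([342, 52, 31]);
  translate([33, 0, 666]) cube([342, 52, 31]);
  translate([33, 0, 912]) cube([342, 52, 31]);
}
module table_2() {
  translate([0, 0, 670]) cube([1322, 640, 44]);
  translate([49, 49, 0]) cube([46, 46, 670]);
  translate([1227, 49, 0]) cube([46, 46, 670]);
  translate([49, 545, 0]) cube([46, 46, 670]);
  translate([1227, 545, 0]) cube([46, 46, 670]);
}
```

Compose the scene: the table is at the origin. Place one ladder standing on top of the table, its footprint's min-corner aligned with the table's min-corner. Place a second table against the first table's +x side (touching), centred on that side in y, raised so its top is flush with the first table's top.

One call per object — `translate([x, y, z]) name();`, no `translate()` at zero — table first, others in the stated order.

table();
translate([0, 0, 744]) ladder();
translate([639, 90, 30]) table_2();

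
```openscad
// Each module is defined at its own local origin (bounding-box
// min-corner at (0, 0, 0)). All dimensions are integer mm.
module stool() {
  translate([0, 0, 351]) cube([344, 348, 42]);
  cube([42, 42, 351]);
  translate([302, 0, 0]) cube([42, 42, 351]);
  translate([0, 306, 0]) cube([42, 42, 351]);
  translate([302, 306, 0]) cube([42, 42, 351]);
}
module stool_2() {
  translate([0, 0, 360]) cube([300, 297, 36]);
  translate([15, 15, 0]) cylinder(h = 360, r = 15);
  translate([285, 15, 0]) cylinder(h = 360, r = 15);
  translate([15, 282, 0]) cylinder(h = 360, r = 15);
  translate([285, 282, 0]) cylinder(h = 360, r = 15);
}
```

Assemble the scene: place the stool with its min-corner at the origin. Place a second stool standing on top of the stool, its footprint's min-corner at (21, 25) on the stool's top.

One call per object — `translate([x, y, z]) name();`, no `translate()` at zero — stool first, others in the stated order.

stool();
translate([21, 25, 393]) stool_2();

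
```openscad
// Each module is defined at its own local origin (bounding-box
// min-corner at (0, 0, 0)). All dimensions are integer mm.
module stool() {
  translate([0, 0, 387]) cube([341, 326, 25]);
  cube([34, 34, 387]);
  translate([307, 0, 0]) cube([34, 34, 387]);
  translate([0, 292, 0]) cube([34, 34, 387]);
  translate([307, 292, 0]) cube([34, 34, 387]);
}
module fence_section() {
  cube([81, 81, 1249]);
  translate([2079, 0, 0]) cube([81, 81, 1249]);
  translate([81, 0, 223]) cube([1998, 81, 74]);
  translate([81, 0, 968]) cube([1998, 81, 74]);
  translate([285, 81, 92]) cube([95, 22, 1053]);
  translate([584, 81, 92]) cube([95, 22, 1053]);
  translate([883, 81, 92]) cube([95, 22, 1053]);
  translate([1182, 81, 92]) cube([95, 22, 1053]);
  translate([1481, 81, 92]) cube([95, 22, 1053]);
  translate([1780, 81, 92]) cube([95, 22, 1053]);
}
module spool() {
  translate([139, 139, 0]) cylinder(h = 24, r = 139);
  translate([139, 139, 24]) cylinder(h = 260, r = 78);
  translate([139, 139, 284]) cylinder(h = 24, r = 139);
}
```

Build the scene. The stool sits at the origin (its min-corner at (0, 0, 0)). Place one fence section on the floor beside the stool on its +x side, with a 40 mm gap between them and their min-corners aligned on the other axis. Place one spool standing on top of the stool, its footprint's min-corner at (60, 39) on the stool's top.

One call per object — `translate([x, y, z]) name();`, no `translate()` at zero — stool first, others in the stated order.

stool();
translate([381, 0, 0]) fence_section();
translate([60, 39, 412]) spool();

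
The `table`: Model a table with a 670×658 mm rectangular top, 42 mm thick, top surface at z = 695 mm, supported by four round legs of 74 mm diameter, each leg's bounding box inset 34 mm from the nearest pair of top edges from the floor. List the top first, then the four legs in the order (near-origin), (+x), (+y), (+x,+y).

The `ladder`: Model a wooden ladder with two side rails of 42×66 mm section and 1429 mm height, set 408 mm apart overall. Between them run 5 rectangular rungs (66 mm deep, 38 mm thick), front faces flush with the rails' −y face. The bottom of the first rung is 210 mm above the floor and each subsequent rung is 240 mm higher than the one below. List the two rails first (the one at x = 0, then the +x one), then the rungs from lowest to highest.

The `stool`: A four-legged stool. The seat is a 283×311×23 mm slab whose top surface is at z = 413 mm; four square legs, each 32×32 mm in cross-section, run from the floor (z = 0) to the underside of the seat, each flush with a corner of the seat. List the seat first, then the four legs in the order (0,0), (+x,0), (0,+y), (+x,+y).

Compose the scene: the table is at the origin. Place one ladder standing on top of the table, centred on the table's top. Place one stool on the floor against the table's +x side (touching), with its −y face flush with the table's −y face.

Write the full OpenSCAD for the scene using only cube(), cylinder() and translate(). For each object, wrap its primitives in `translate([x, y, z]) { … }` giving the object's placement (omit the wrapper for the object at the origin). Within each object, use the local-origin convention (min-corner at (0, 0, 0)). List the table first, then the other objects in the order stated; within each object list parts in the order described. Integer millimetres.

translate([0, 0, 653]) cube([670, 658, 42]);
translate([71, 71, 0]) cylinder(h = 653, r = 37);
translate([599, 71, 0]) cylinder(h = 653, r = 37);
translate([71, 587, 0]) cylinder(h = 653, r = 37);
translate([599, 587, 0]) cylinder(h = 653, r = 37);
translate([131, 296, 695]) {
  cube([42, 66, 1429]);
  translate([366, 0, 0]) cube([42, 66, 1429]);
  translate([42, 0, 210]) cube([324, 66, 38]);
  translate([42, 0, 450]) cube([324, 66, 38]);
  translate([42, 0, 690]) cube([324, 66, 38]);
  translate([42, 0, 930]) cube([324, 66, 38]);
  translate([42, 0, 1170]) cube([324, 66, 38]);
}
translate([670, 0, 0]) {
  translate([0, 0, 390]) cube([283, 311, 23]);
  cube([32, 32, 390]);
  translate([251, 0, 0]) cube([32, 32, 390]);
  translate([0, 279, 0]) cube([32, 32, 390]);
  translate([251, 279, 0]) cube([32, 32, 390]);
}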